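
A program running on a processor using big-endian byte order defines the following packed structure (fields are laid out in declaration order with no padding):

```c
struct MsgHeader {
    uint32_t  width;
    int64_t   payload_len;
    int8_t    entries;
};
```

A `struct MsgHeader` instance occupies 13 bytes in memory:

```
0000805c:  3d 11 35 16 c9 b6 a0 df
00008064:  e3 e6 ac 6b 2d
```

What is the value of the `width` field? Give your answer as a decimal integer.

1024537878

`width` is the first field, at byte offset 0, occupying 4 bytes.
Bytes at offsets 0..3: 3D 11 35 16.
Big-endian: lowest address holds the most-significant byte.
The bytes are already most-significant first: 0x3D113516.
0x3D113516 = 1024537878.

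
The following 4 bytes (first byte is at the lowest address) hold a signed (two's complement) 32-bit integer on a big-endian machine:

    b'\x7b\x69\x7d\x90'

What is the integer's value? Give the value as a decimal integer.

2070510992

In big-endian order the high byte comes first in memory.
The bytes are already most-significant first: 0x7B697D90.
0x7B697D90 = 2070510992.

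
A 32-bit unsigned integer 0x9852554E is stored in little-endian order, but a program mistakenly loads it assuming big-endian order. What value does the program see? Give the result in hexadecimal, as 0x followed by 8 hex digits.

Stored little-endian, the bytes at ascending addresses are 4E 55 52 98.
Read back as big-endian, the last byte is least significant, giving 0x4E555298.

0x4E555298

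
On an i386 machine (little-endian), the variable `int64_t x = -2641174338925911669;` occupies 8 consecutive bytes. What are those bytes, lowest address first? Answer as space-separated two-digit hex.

8B A1 71 AA EE A9 58 DB

Two's complement of -2641174338925911669 in 64 bits: 2641174338925911669 = 0x24A75611558E5E75; invert → 0xDB58A9EEAA71A18A; add 1 → 0xDB58A9EEAA71A18B.
Split into bytes (most-significant first): DB 58 A9 EE AA 71 A1 8B.
In little-endian order the low byte comes first in memory.
So at ascending addresses the bytes are 8B A1 71 AA EE A9 58 DB.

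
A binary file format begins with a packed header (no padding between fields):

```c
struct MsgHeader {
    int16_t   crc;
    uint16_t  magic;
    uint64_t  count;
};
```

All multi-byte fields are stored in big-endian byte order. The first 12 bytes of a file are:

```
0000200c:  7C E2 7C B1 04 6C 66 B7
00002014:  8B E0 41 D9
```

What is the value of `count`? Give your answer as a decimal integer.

318742612148240857

`count` follows `crc` (2 B), `magic` (2 B), so it starts at offset 2 + 2 = 4 and occupies 8 bytes.
Bytes at offsets 4..11: 04 6C 66 B7 8B E0 41 D9.
Big-endian stores the most-significant byte at the lowest address.
The bytes are already most-significant first: 0x046C66B78BE041D9.
0x046C66B78BE041D9 = 318742612148240857.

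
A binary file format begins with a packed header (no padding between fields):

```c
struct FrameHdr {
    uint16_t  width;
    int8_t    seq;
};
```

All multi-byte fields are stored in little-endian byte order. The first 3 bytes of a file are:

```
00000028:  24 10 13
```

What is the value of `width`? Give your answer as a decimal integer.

4132

`width` is the first field, at byte offset 0, occupying 2 bytes.
Bytes at offsets 0..1: 24 10.
Little-endian stores the least-significant byte at the lowest address.
Reassemble most-significant byte first: 10 24 → 0x1024.
0x1024 = 4132.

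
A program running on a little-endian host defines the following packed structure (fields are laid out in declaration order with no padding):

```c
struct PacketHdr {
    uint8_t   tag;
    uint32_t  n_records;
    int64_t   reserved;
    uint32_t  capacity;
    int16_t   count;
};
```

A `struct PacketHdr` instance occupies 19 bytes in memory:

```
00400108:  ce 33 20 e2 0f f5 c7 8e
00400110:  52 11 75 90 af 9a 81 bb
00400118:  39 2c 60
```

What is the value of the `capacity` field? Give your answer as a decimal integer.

968589722

`capacity` follows `tag` (1 B), `n_records` (4 B), `reserved` (8 B), so it starts at offset 1 + 4 + 8 = 13 and occupies 4 bytes.
Bytes at offsets 13..16: 9A 81 BB 39.
Little-endian: lowest address holds the least-significant byte.
Reassemble most-significant byte first: 39 BB 81 9A → 0x39BB819A.
0x39BB819A = 968589722.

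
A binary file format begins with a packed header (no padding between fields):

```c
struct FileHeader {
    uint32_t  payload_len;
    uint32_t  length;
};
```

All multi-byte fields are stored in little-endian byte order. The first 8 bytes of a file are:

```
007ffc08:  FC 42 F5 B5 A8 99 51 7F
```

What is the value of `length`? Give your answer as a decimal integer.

2136054184

`length` follows `payload_len` (4 bytes), so it starts at byte offset 4 and occupies 4 bytes.
Bytes at offsets 4..7: A8 99 51 7F.
In little-endian order the low byte comes first in memory.
Reassemble most-significant byte first: 7F 51 99 A8 → 0x7F5199A8.
0x7F5199A8 = 2136054184.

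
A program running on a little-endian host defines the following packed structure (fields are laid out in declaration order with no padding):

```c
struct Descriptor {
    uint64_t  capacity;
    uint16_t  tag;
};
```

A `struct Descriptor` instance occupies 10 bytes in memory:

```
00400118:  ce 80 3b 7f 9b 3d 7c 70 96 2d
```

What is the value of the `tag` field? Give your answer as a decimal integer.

11670

`tag` follows `capacity` (8 bytes), so it starts at byte offset 8 and occupies 2 bytes.
Bytes at offsets 8..9: 96 2D.
Little-endian stores the least-significant byte at the lowest address.
Reassemble most-significant byte first: 2D 96 → 0x2D96.
0x2D96 = 11670.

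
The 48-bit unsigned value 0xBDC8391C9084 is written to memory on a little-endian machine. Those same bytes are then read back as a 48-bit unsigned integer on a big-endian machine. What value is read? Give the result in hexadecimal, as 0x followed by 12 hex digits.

Stored little-endian, the bytes at ascending addresses are 84 90 1C 39 C8 BD.
Read back as big-endian, the last byte is least significant, giving 0x84901C39C8BD.

0x84901C39C8BD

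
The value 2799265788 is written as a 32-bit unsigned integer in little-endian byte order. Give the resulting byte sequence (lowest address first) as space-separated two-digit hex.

2799265788 in hexadecimal, padded to 32 bits, is 0xA6D967FC.
Split into bytes (most-significant first): A6 D9 67 FC.
Little-endian: lowest address holds the least-significant byte.
So at ascending addresses the bytes are FC 67 D9 A6.

FC 67 D9 A6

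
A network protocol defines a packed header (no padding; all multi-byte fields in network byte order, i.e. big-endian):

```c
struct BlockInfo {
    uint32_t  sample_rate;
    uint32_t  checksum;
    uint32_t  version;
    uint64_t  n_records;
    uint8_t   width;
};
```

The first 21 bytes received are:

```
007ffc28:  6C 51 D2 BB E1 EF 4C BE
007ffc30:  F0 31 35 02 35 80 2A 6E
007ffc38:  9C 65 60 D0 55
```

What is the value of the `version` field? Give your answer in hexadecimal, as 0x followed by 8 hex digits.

0xF0313502

`version` follows `sample_rate` (4 B), `checksum` (4 B), so it starts at offset 4 + 4 = 8 and occupies 4 bytes.
Bytes at offsets 8..11: F0 31 35 02.
Big-endian: lowest address holds the most-significant byte.
The bytes are already most-significant first: 0xF0313502.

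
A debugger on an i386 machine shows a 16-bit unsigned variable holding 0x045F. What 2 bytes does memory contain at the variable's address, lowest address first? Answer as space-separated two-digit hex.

Split into bytes (most-significant first): 04 5F.
Little-endian stores the least-significant byte at the lowest address.
So at ascending addresses the bytes are 5F 04.

5F 04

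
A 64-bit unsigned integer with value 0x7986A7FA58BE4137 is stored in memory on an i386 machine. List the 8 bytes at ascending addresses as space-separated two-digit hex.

37 41 BE 58 FA A7 86 79

Split into bytes (most-significant first): 79 86 A7 FA 58 BE 41 37.
Little-endian: lowest address holds the least-significant byte.
So at ascending addresses the bytes are 37 41 BE 58 FA A7 86 79.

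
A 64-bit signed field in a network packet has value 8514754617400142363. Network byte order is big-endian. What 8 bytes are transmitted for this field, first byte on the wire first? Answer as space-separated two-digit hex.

8514754617400142363 in hexadecimal, padded to 64 bits, is 0x762A7C361FC0AA1B.
Split into bytes (most-significant first): 76 2A 7C 36 1F C0 AA 1B.
In big-endian order the high byte comes first in memory.
So the memory order matches the most-significant-first order: 76 2A 7C 36 1F C0 AA 1B.

76 2A 7C 36 1F C0 AA 1B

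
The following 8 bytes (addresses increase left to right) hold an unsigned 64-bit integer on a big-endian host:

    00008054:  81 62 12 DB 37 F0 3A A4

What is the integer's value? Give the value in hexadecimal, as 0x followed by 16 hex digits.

Big-endian stores the most-significant byte at the lowest address.
The bytes are already most-significant first: 0x816212DB37F03AA4.

0x816212DB37F03AA4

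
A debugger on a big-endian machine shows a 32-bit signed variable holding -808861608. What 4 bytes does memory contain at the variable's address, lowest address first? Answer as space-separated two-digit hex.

Two's complement of -808861608 in 32 bits: 808861608 = 0x30363FA8; invert → 0xCFC9C057; add 1 → 0xCFC9C058.
Split into bytes (most-significant first): CF C9 C0 58.
Big-endian: lowest address holds the most-significant byte.
So the memory order matches the most-significant-first order: CF C9 C0 58.

CF C9 C0 58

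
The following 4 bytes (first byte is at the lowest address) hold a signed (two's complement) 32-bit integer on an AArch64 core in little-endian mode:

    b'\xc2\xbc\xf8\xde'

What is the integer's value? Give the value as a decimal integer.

Little-endian stores the least-significant byte at the lowest address.
Reassemble most-significant byte first: DE F8 BC C2 → 0xDEF8BCC2.
Top bit is set, so as a signed 32-bit value this is 0xDEF8BCC2 − 2^32 = -554124094.

-554124094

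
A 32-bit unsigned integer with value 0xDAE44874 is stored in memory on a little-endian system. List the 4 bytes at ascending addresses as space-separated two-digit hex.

Split into bytes (most-significant first): DA E4 48 74.
Little-endian stores the least-significant byte at the lowest address.
So at ascending addresses the bytes are 74 48 E4 DA.

74 48 E4 DA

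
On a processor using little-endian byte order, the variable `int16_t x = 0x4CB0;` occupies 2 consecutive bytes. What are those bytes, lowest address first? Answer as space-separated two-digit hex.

B0 4C

Split into bytes (most-significant first): 4C B0.
Little-endian: lowest address holds the least-significant byte.
So at ascending addresses the bytes are B0 4C.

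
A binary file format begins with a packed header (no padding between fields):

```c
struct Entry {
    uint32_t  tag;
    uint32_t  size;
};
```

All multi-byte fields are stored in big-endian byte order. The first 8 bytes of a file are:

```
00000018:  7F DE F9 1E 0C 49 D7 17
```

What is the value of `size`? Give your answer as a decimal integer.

`size` follows `tag` (4 bytes), so it starts at byte offset 4 and occupies 4 bytes.
Bytes at offsets 4..7: 0C 49 D7 17.
In big-endian order the high byte comes first in memory.
The bytes are already most-significant first: 0x0C49D717.
0x0C49D717 = 206165783.

206165783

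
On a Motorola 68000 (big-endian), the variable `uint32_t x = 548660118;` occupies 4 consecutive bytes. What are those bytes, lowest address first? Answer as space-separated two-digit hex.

20 B3 E3 96

548660118 in hexadecimal, padded to 32 bits, is 0x20B3E396.
Split into bytes (most-significant first): 20 B3 E3 96.
In big-endian order the high byte comes first in memory.
So the memory order matches the most-significant-first order: 20 B3 E3 96.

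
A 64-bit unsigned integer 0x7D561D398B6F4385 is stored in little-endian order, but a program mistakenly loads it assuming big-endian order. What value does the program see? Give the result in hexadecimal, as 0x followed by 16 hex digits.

0x85436F8B391D567D

Stored little-endian, the bytes at ascending addresses are 85 43 6F 8B 39 1D 56 7D.
Read back as big-endian, the last byte is least significant, giving 0x85436F8B391D567D.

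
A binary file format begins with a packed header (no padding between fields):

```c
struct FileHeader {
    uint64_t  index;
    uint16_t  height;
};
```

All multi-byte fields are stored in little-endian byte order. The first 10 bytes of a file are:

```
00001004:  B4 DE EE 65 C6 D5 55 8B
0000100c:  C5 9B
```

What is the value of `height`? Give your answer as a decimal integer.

39877

`height` follows `index` (8 bytes), so it starts at byte offset 8 and occupies 2 bytes.
Bytes at offsets 8..9: C5 9B.
Little-endian stores the least-significant byte at the lowest address.
Reassemble most-significant byte first: 9B C5 → 0x9BC5.
0x9BC5 = 39877.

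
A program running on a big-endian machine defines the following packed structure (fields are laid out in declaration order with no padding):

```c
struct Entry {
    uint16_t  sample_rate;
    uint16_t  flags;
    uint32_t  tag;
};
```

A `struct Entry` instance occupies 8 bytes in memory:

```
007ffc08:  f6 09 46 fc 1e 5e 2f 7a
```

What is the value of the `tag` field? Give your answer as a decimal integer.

509489018

`tag` follows `sample_rate` (2 B), `flags` (2 B), so it starts at offset 2 + 2 = 4 and occupies 4 bytes.
Bytes at offsets 4..7: 1E 5E 2F 7A.
Big-endian stores the most-significant byte at the lowest address.
The bytes are already most-significant first: 0x1E5E2F7A.
0x1E5E2F7A = 509489018.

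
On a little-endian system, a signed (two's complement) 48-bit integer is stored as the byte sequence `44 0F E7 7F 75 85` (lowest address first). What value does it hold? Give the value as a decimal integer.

-134735273193660

In little-endian order the low byte comes first in memory.
Reassemble most-significant byte first: 85 75 7F E7 0F 44 → 0x85757FE70F44.
Top bit is set, so as a signed 48-bit value this is 0x85757FE70F44 − 2^48 = -134735273193660.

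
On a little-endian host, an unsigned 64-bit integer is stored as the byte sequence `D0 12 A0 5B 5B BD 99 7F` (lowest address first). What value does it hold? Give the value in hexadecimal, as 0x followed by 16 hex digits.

Little-endian stores the least-significant byte at the lowest address.
Reassemble most-significant byte first: 7F 99 BD 5B 5B A0 12 D0 → 0x7F99BD5B5BA012D0.

0x7F99BD5B5BA012D0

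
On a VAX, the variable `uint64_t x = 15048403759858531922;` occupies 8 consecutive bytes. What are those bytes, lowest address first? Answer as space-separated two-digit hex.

15048403759858531922 in hexadecimal, padded to 64 bits, is 0xD0D6AB7D5F053E52.
Split into bytes (most-significant first): D0 D6 AB 7D 5F 05 3E 52.
Little-endian stores the least-significant byte at the lowest address.
So at ascending addresses the bytes are 52 3E 05 5F 7D AB D6 D0.

52 3E 05 5F 7D AB D6 D0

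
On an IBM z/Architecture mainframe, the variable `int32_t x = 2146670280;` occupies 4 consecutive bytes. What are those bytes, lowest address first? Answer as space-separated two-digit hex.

7F F3 96 C8

2146670280 in hexadecimal, padded to 32 bits, is 0x7FF396C8.
Split into bytes (most-significant first): 7F F3 96 C8.
In big-endian order the high byte comes first in memory.
So the memory order matches the most-significant-first order: 7F F3 96 C8.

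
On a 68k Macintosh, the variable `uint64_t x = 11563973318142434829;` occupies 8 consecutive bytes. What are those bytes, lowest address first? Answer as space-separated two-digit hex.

A0 7B 7C 76 DB F9 9E 0D

11563973318142434829 in hexadecimal, padded to 64 bits, is 0xA07B7C76DBF99E0D.
Split into bytes (most-significant first): A0 7B 7C 76 DB F9 9E 0D.
In big-endian order the high byte comes first in memory.
So the memory order matches the most-significant-first order: A0 7B 7C 76 DB F9 9E 0D.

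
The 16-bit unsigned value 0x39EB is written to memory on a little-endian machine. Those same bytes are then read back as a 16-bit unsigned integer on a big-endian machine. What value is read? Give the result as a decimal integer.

60217

Stored little-endian, the bytes at ascending addresses are EB 39.
Read back as big-endian, the last byte is least significant, giving 0xEB39.
0xEB39 = 60217.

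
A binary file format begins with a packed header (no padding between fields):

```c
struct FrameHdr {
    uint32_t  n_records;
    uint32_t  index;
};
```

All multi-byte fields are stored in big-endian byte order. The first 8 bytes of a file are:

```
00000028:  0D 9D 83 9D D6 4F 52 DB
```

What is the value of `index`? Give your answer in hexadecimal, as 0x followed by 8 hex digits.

0xD64F52DB

`index` follows `n_records` (4 bytes), so it starts at byte offset 4 and occupies 4 bytes.
Bytes at offsets 4..7: D6 4F 52 DB.
Big-endian: lowest address holds the most-significant byte.
The bytes are already most-significant first: 0xD64F52DB.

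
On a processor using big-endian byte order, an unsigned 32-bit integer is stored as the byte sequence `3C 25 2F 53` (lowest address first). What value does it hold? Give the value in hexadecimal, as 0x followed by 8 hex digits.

0x3C252F53

In big-endian order the high byte comes first in memory.
The bytes are already most-significant first: 0x3C252F53.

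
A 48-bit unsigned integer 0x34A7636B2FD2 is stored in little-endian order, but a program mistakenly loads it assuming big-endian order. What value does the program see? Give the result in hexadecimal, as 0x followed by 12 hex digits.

Stored little-endian, the bytes at ascending addresses are D2 2F 6B 63 A7 34.
Read back as big-endian, the last byte is least significant, giving 0xD22F6B63A734.

0xD22F6B63A734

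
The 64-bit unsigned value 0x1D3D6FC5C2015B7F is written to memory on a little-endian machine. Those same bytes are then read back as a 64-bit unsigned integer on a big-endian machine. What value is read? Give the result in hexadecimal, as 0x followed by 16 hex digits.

Stored little-endian, the bytes at ascending addresses are 7F 5B 01 C2 C5 6F 3D 1D.
Read back as big-endian, the last byte is least significant, giving 0x7F5B01C2C56F3D1D.

0x7F5B01C2C56F3D1D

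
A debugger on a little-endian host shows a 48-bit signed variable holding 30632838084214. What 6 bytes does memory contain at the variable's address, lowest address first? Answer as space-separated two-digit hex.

30632838084214 in hexadecimal, padded to 48 bits, is 0x1BDC436EB676.
Split into bytes (most-significant first): 1B DC 43 6E B6 76.
Little-endian stores the least-significant byte at the lowest address.
So at ascending addresses the bytes are 76 B6 6E 43 DC 1B.

76 B6 6E 43 DC 1B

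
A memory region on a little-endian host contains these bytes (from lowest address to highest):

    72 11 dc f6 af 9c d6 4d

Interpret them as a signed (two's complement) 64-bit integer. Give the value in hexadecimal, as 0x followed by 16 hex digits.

0x4DD69CAFF6DC1172

Little-endian: lowest address holds the least-significant byte.
Reassemble most-significant byte first: 4D D6 9C AF F6 DC 11 72 → 0x4DD69CAFF6DC1172.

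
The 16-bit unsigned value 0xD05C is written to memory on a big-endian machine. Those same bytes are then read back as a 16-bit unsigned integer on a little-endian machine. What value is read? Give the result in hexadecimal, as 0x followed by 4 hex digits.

0x5CD0

Stored big-endian, the bytes at ascending addresses are D0 5C.
Read back as little-endian, the first byte is least significant, giving 0x5CD0.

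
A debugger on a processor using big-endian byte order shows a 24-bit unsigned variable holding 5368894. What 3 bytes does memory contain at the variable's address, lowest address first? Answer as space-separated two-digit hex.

51 EC 3E

5368894 in hexadecimal, padded to 24 bits, is 0x51EC3E.
Split into bytes (most-significant first): 51 EC 3E.
In big-endian order the high byte comes first in memory.
So the memory order matches the most-significant-first order: 51 EC 3E.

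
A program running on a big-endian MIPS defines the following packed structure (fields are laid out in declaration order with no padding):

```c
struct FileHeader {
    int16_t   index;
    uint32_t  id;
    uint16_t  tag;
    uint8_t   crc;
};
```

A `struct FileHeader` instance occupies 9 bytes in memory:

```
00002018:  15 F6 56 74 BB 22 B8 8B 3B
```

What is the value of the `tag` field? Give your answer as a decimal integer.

`tag` follows `index` (2 B), `id` (4 B), so it starts at offset 2 + 4 = 6 and occupies 2 bytes.
Bytes at offsets 6..7: B8 8B.
In big-endian order the high byte comes first in memory.
The bytes are already most-significant first: 0xB88B.
0xB88B = 47243.

47243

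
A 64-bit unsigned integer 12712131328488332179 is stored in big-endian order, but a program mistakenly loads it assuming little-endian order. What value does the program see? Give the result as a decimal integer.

12712131328488332179 in 64-bit hexadecimal is 0xB06A90176CA95B93.
Stored big-endian, the bytes at ascending addresses are B0 6A 90 17 6C A9 5B 93.
Read back as little-endian, the first byte is least significant, giving 0x935BA96C17906AB0.
0x935BA96C17906AB0 = 10618266828172978864.

10618266828172978864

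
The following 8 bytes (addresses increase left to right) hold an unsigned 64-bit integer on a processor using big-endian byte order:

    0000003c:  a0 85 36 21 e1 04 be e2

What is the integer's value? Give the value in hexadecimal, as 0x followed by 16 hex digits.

Big-endian: lowest address holds the most-significant byte.
The bytes are already most-significant first: 0xA0853621E104BEE2.

0xA0853621E104BEE2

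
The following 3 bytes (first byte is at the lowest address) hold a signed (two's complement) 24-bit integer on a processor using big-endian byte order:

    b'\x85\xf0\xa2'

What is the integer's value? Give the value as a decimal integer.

Big-endian stores the most-significant byte at the lowest address.
The bytes are already most-significant first: 0x85F0A2.
Top bit is set, so as a signed 24-bit value this is 0x85F0A2 − 2^24 = -7999326.

-7999326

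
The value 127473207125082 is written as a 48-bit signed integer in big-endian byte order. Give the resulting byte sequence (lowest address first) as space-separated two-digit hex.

127473207125082 in hexadecimal, padded to 48 bits, is 0x73EFAB3AA45A.
Split into bytes (most-significant first): 73 EF AB 3A A4 5A.
Big-endian: lowest address holds the most-significant byte.
So the memory order matches the most-significant-first order: 73 EF AB 3A A4 5A.

73 EF AB 3A A4 5A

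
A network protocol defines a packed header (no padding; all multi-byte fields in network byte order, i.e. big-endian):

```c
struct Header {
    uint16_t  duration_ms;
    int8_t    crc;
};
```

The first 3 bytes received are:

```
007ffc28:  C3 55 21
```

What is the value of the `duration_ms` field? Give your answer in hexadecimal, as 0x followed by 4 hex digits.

`duration_ms` is the first field, at byte offset 0, occupying 2 bytes.
Bytes at offsets 0..1: C3 55.
Big-endian: lowest address holds the most-significant byte.
The bytes are already most-significant first: 0xC355.

0xC355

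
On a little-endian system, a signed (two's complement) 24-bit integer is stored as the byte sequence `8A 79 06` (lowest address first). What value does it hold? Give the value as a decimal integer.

In little-endian order the low byte comes first in memory.
Reassemble most-significant byte first: 06 79 8A → 0x06798A.
0x06798A = 424330.

424330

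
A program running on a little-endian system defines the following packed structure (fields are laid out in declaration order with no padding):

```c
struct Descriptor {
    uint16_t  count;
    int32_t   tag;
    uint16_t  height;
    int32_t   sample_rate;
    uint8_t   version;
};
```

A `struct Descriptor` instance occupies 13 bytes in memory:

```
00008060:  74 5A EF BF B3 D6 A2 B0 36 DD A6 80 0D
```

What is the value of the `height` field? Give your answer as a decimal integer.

45218

`height` follows `count` (2 B), `tag` (4 B), so it starts at offset 2 + 4 = 6 and occupies 2 bytes.
Bytes at offsets 6..7: A2 B0.
Little-endian stores the least-significant byte at the lowest address.
Reassemble most-significant byte first: B0 A2 → 0xB0A2.
0xB0A2 = 45218.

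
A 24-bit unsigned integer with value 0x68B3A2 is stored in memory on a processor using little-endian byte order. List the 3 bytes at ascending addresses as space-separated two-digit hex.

A2 B3 68

Split into bytes (most-significant first): 68 B3 A2.
Little-endian stores the least-significant byte at the lowest address.
So at ascending addresses the bytes are A2 B3 68.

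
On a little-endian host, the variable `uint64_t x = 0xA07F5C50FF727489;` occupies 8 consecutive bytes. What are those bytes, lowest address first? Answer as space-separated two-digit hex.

Split into bytes (most-significant first): A0 7F 5C 50 FF 72 74 89.
Little-endian: lowest address holds the least-significant byte.
So at ascending addresses the bytes are 89 74 72 FF 50 5C 7F A0.

89 74 72 FF 50 5C 7F A0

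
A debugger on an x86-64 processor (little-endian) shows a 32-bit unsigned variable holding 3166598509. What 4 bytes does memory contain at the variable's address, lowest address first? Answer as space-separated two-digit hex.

6D 75 BE BC

3166598509 in hexadecimal, padded to 32 bits, is 0xBCBE756D.
Split into bytes (most-significant first): BC BE 75 6D.
In little-endian order the low byte comes first in memory.
So at ascending addresses the bytes are 6D 75 BE BC.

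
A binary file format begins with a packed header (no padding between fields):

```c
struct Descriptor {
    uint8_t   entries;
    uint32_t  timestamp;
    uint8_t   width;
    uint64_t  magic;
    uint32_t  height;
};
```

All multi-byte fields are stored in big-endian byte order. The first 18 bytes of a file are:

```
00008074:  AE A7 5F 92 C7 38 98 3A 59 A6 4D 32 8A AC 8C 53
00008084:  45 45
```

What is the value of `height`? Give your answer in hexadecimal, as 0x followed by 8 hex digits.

`height` follows `entries` (1 B), `timestamp` (4 B), `width` (1 B), `magic` (8 B), so it starts at offset 1 + 4 + 1 + 8 = 14 and occupies 4 bytes.
Bytes at offsets 14..17: 8C 53 45 45.
Big-endian: lowest address holds the most-significant byte.
The bytes are already most-significant first: 0x8C534545.

0x8C534545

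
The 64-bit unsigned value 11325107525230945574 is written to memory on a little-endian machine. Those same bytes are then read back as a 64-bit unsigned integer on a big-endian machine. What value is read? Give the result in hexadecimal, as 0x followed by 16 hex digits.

11325107525230945574 in 64-bit hexadecimal is 0x9D2ADD4A8C7E6526.
Stored little-endian, the bytes at ascending addresses are 26 65 7E 8C 4A DD 2A 9D.
Read back as big-endian, the last byte is least significant, giving 0x26657E8C4ADD2A9D.

0x26657E8C4ADD2A9D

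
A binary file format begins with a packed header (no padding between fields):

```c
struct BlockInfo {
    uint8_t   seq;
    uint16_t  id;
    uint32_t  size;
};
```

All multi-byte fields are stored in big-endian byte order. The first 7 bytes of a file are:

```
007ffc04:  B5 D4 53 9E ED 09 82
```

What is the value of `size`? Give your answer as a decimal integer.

`size` follows `seq` (1 B), `id` (2 B), so it starts at offset 1 + 2 = 3 and occupies 4 bytes.
Bytes at offsets 3..6: 9E ED 09 82.
Big-endian stores the most-significant byte at the lowest address.
The bytes are already most-significant first: 0x9EED0982.
0x9EED0982 = 2666334594.

2666334594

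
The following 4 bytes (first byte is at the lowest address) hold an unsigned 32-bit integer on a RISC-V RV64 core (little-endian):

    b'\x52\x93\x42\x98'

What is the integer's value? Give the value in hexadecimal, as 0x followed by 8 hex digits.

0x98429352

Little-endian stores the least-significant byte at the lowest address.
Reassemble most-significant byte first: 98 42 93 52 → 0x98429352.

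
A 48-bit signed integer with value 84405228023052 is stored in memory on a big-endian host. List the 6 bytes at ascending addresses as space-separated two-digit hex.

4C C4 1F A2 2D 0C

84405228023052 in hexadecimal, padded to 48 bits, is 0x4CC41FA22D0C.
Split into bytes (most-significant first): 4C C4 1F A2 2D 0C.
Big-endian: lowest address holds the most-significant byte.
So the memory order matches the most-significant-first order: 4C C4 1F A2 2D 0C.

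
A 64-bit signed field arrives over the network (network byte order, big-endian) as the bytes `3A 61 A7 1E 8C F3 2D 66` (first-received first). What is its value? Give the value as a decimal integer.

4206827276596358502

Big-endian stores the most-significant byte at the lowest address.
The bytes are already most-significant first: 0x3A61A71E8CF32D66.
0x3A61A71E8CF32D66 = 4206827276596358502.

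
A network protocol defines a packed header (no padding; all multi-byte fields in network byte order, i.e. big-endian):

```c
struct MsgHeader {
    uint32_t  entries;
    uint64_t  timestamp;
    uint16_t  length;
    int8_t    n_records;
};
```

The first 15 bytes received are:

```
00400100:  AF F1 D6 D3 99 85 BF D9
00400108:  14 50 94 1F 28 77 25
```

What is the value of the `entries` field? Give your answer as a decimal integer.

2951861971

`entries` is the first field, at byte offset 0, occupying 4 bytes.
Bytes at offsets 0..3: AF F1 D6 D3.
Big-endian: lowest address holds the most-significant byte.
The bytes are already most-significant first: 0xAFF1D6D3.
0xAFF1D6D3 = 2951861971.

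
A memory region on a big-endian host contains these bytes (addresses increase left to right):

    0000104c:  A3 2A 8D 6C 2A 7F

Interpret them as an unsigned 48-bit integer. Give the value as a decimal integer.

In big-endian order the high byte comes first in memory.
The bytes are already most-significant first: 0xA32A8D6C2A7F.
0xA32A8D6C2A7F = 179403156630143.

179403156630143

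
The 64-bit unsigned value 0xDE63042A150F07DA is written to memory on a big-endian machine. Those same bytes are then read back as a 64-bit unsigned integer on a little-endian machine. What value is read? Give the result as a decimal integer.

15710542408678925278

Stored big-endian, the bytes at ascending addresses are DE 63 04 2A 15 0F 07 DA.
Read back as little-endian, the first byte is least significant, giving 0xDA070F152A0463DE.
0xDA070F152A0463DE = 15710542408678925278.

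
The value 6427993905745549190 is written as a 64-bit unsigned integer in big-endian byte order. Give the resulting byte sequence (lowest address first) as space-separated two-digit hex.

6427993905745549190 in hexadecimal, padded to 64 bits, is 0x5934D2667A56D786.
Split into bytes (most-significant first): 59 34 D2 66 7A 56 D7 86.
Big-endian stores the most-significant byte at the lowest address.
So the memory order matches the most-significant-first order: 59 34 D2 66 7A 56 D7 86.

59 34 D2 66 7A 56 D7 86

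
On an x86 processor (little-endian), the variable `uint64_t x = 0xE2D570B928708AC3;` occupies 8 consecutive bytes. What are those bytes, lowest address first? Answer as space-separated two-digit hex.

C3 8A 70 28 B9 70 D5 E2

Split into bytes (most-significant first): E2 D5 70 B9 28 70 8A C3.
Little-endian stores the least-significant byte at the lowest address.
So at ascending addresses the bytes are C3 8A 70 28 B9 70 D5 E2.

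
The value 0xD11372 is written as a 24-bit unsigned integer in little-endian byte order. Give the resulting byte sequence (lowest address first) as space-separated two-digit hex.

Split into bytes (most-significant first): D1 13 72.
In little-endian order the low byte comes first in memory.
So at ascending addresses the bytes are 72 13 D1.

72 13 D1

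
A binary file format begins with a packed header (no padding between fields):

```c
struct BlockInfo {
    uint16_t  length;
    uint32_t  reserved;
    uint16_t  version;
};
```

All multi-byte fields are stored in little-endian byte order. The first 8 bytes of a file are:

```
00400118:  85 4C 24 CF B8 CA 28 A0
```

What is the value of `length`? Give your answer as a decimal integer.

`length` is the first field, at byte offset 0, occupying 2 bytes.
Bytes at offsets 0..1: 85 4C.
Little-endian stores the least-significant byte at the lowest address.
Reassemble most-significant byte first: 4C 85 → 0x4C85.
0x4C85 = 19589.

19589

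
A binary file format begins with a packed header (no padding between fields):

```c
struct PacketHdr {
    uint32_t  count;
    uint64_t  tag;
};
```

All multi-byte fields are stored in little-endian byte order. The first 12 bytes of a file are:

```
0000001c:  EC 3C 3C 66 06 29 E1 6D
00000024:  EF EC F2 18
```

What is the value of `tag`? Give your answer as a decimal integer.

1797759714359060742

`tag` follows `count` (4 bytes), so it starts at byte offset 4 and occupies 8 bytes.
Bytes at offsets 4..11: 06 29 E1 6D EF EC F2 18.
In little-endian order the low byte comes first in memory.
Reassemble most-significant byte first: 18 F2 EC EF 6D E1 29 06 → 0x18F2ECEF6DE12906.
0x18F2ECEF6DE12906 = 1797759714359060742.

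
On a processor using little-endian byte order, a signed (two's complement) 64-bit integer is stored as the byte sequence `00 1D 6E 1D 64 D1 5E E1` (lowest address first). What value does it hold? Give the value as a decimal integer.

-2207096539444273920

Little-endian: lowest address holds the least-significant byte.
Reassemble most-significant byte first: E1 5E D1 64 1D 6E 1D 00 → 0xE15ED1641D6E1D00.
Top bit is set, so as a signed 64-bit value this is 0xE15ED1641D6E1D00 − 2^64 = -2207096539444273920.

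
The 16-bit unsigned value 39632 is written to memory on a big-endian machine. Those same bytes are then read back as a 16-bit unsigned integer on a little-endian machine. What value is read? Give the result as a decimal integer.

39632 in 16-bit hexadecimal is 0x9AD0.
Stored big-endian, the bytes at ascending addresses are 9A D0.
Read back as little-endian, the first byte is least significant, giving 0xD09A.
0xD09A = 53402.

53402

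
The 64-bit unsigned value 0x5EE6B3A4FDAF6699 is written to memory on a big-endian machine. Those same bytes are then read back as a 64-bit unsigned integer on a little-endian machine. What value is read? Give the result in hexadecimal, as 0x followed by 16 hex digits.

0x9966AFFDA4B3E65E

Stored big-endian, the bytes at ascending addresses are 5E E6 B3 A4 FD AF 66 99.
Read back as little-endian, the first byte is least significant, giving 0x9966AFFDA4B3E65E.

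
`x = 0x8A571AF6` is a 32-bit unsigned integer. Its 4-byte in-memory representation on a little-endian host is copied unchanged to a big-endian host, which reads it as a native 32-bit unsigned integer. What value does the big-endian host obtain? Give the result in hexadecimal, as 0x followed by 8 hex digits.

Stored little-endian, the bytes at ascending addresses are F6 1A 57 8A.
Read back as big-endian, the last byte is least significant, giving 0xF61A578A.

0xF61A578A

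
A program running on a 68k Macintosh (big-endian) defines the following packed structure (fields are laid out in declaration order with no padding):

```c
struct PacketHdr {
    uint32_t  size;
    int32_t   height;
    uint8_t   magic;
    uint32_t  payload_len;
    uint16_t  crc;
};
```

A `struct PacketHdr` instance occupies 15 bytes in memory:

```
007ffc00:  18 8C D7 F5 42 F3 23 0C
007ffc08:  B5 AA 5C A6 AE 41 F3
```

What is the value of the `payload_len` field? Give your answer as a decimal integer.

2858198702

`payload_len` follows `size` (4 B), `height` (4 B), `magic` (1 B), so it starts at offset 4 + 4 + 1 = 9 and occupies 4 bytes.
Bytes at offsets 9..12: AA 5C A6 AE.
In big-endian order the high byte comes first in memory.
The bytes are already most-significant first: 0xAA5CA6AE.
0xAA5CA6AE = 2858198702.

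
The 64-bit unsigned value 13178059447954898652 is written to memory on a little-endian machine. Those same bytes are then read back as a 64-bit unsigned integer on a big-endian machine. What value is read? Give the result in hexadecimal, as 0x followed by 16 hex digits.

13178059447954898652 in 64-bit hexadecimal is 0xB6E1DF3F6054FEDC.
Stored little-endian, the bytes at ascending addresses are DC FE 54 60 3F DF E1 B6.
Read back as big-endian, the last byte is least significant, giving 0xDCFE54603FDFE1B6.

0xDCFE54603FDFE1B6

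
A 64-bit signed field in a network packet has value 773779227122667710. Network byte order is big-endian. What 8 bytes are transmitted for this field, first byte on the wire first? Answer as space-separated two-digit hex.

773779227122667710 in hexadecimal, padded to 64 bits, is 0x0ABD041B7F3910BE.
Split into bytes (most-significant first): 0A BD 04 1B 7F 39 10 BE.
In big-endian order the high byte comes first in memory.
So the memory order matches the most-significant-first order: 0A BD 04 1B 7F 39 10 BE.

0A BD 04 1B 7F 39 10 BE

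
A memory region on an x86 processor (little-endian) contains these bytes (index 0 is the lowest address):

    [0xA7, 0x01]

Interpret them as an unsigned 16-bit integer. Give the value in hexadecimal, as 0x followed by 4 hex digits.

0x01A7

Little-endian: lowest address holds the least-significant byte.
Reassemble most-significant byte first: 01 A7 → 0x01A7.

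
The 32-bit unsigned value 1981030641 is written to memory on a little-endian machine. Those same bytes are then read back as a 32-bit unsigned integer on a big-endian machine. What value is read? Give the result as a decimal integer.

1981030641 in 32-bit hexadecimal is 0x761420F1.
Stored little-endian, the bytes at ascending addresses are F1 20 14 76.
Read back as big-endian, the last byte is least significant, giving 0xF1201476.
0xF1201476 = 4045411446.

4045411446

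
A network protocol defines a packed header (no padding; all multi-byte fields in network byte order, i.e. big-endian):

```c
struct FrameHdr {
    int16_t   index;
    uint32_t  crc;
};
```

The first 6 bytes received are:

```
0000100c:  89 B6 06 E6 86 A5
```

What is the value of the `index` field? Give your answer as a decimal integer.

-30282

`index` is the first field, at byte offset 0, occupying 2 bytes.
Bytes at offsets 0..1: 89 B6.
Big-endian stores the most-significant byte at the lowest address.
The bytes are already most-significant first: 0x89B6.
Top bit is set, so as a signed 16-bit value this is 0x89B6 − 2^16 = -30282.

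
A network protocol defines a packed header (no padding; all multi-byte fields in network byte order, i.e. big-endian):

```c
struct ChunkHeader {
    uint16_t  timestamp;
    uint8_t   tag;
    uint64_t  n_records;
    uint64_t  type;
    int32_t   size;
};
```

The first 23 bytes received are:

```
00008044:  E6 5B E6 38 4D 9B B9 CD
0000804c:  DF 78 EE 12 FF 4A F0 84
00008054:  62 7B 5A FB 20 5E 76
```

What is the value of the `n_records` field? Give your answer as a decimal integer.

4057070061655914734

`n_records` follows `timestamp` (2 B), `tag` (1 B), so it starts at offset 2 + 1 = 3 and occupies 8 bytes.
Bytes at offsets 3..10: 38 4D 9B B9 CD DF 78 EE.
Big-endian stores the most-significant byte at the lowest address.
The bytes are already most-significant first: 0x384D9BB9CDDF78EE.
0x384D9BB9CDDF78EE = 4057070061655914734.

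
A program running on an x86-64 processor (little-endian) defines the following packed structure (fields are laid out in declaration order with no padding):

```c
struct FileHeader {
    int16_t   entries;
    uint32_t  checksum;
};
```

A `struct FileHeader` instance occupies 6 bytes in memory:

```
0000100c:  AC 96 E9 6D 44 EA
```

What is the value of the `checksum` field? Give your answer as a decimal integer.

3930353129

`checksum` follows `entries` (2 bytes), so it starts at byte offset 2 and occupies 4 bytes.
Bytes at offsets 2..5: E9 6D 44 EA.
Little-endian stores the least-significant byte at the lowest address.
Reassemble most-significant byte first: EA 44 6D E9 → 0xEA446DE9.
0xEA446DE9 = 3930353129.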